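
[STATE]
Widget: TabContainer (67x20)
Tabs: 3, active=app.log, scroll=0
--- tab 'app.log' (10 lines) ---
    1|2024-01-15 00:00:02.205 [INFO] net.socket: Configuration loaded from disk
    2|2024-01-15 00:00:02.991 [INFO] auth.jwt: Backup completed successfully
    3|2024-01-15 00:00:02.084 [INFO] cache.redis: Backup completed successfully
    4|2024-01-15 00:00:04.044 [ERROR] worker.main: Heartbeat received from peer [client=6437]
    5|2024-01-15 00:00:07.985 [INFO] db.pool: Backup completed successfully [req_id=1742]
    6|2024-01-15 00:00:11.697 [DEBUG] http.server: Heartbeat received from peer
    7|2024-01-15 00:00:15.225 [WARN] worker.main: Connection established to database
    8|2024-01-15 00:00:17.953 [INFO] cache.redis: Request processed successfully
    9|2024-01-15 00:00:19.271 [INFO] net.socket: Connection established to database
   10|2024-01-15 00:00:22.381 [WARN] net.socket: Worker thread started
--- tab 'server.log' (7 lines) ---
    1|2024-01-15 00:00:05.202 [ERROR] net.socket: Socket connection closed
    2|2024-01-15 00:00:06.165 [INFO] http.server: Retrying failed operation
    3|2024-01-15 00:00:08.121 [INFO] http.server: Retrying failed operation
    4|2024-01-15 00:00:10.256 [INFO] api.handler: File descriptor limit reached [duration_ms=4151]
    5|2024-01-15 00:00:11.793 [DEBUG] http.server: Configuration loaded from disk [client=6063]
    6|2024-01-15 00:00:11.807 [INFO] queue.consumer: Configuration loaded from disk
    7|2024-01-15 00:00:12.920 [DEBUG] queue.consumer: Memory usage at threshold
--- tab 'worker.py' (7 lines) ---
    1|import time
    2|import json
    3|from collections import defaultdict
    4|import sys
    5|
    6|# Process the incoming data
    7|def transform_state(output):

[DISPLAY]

[app.log]│ server.log │ worker.py                                  
───────────────────────────────────────────────────────────────────
2024-01-15 00:00:02.205 [INFO] net.socket: Configuration loaded fro
2024-01-15 00:00:02.991 [INFO] auth.jwt: Backup completed successfu
2024-01-15 00:00:02.084 [INFO] cache.redis: Backup completed succes
2024-01-15 00:00:04.044 [ERROR] worker.main: Heartbeat received fro
2024-01-15 00:00:07.985 [INFO] db.pool: Backup completed successful
2024-01-15 00:00:11.697 [DEBUG] http.server: Heartbeat received fro
2024-01-15 00:00:15.225 [WARN] worker.main: Connection established 
2024-01-15 00:00:17.953 [INFO] cache.redis: Request processed succe
2024-01-15 00:00:19.271 [INFO] net.socket: Connection established t
2024-01-15 00:00:22.381 [WARN] net.socket: Worker thread started   
                                                                   
                                                                   
                                                                   
                                                                   
                                                                   
                                                                   
                                                                   
                                                                   


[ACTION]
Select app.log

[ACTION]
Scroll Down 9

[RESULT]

[app.log]│ server.log │ worker.py                                  
───────────────────────────────────────────────────────────────────
2024-01-15 00:00:22.381 [WARN] net.socket: Worker thread started   
                                                                   
                                                                   
                                                                   
                                                                   
                                                                   
                                                                   
                                                                   
                                                                   
                                                                   
                                                                   
                                                                   
                                                                   
                                                                   
                                                                   
                                                                   
                                                                   
                                                                   


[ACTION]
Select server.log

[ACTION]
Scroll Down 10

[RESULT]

 app.log │[server.log]│ worker.py                                  
───────────────────────────────────────────────────────────────────
2024-01-15 00:00:12.920 [DEBUG] queue.consumer: Memory usage at thr
                                                                   
                                                                   
                                                                   
                                                                   
                                                                   
                                                                   
                                                                   
                                                                   
                                                                   
                                                                   
                                                                   
                                                                   
                                                                   
                                                                   
                                                                   
                                                                   
                                                                   


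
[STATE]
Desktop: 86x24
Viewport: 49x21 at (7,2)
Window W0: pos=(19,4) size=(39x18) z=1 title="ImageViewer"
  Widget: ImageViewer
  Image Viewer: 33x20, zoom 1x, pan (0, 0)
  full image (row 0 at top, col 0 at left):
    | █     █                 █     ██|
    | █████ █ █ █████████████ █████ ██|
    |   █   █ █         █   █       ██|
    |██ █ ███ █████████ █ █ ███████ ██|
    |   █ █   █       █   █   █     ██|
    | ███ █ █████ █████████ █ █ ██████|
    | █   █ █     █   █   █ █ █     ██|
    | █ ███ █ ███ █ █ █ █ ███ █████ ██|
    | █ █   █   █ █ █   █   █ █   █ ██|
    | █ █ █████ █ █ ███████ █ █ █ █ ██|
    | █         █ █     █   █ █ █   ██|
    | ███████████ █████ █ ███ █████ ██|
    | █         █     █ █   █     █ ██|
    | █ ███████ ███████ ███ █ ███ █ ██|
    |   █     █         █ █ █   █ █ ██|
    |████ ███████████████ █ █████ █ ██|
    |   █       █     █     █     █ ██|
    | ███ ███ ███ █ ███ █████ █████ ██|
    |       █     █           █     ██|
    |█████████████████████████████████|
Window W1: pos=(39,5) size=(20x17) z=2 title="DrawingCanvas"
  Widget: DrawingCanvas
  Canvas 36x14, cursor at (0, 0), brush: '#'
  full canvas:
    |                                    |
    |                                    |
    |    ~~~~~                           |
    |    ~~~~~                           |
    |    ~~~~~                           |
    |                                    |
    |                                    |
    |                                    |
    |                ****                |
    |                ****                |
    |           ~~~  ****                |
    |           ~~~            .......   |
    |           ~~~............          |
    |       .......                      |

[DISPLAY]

                                                 
                                                 
            ┏━━━━━━━━━━━━━━━━━━━━━━━━━━━━━━━━━━━━
            ┃ ImageViewer       ┏━━━━━━━━━━━━━━━━
            ┠───────────────────┃ DrawingCanvas  
            ┃ █     █           ┠────────────────
            ┃ █████ █ █ ████████┃+               
            ┃   █   █ █         ┃                
            ┃██ █ ███ █████████ ┃    ~~~~~       
            ┃   █ █   █       █ ┃    ~~~~~       
            ┃ ███ █ █████ ██████┃    ~~~~~       
            ┃ █   █ █     █   █ ┃                
            ┃ █ ███ █ ███ █ █ █ ┃                
            ┃ █ █   █   █ █ █   ┃                
            ┃ █ █ █████ █ █ ████┃                
            ┃ █         █ █     ┃                
            ┃ ███████████ █████ ┃           ~~~  
            ┃ █         █     █ ┃           ~~~  
            ┃ █ ███████ ███████ ┃           ~~~..
            ┗━━━━━━━━━━━━━━━━━━━┗━━━━━━━━━━━━━━━━
                                                 


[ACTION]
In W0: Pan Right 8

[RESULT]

                                                 
                                                 
            ┏━━━━━━━━━━━━━━━━━━━━━━━━━━━━━━━━━━━━
            ┃ ImageViewer       ┏━━━━━━━━━━━━━━━━
            ┠───────────────────┃ DrawingCanvas  
            ┃                 █ ┠────────────────
            ┃ █ █████████████ ██┃+               
            ┃ █         █   █   ┃                
            ┃ █████████ █ █ ████┃    ~~~~~       
            ┃ █       █   █   █ ┃    ~~~~~       
            ┃████ █████████ █ █ ┃    ~~~~~       
            ┃     █   █   █ █ █ ┃                
            ┃ ███ █ █ █ █ ███ ██┃                
            ┃   █ █ █   █   █ █ ┃                
            ┃██ █ █ ███████ █ █ ┃                
            ┃   █ █     █   █ █ ┃                
            ┃████ █████ █ ███ ██┃           ~~~  
            ┃   █     █ █   █   ┃           ~~~  
            ┃██ ███████ ███ █ ██┃           ~~~..
            ┗━━━━━━━━━━━━━━━━━━━┗━━━━━━━━━━━━━━━━
                                                 


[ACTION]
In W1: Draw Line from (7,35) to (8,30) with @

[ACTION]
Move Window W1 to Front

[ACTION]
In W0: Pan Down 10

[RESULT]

                                                 
                                                 
            ┏━━━━━━━━━━━━━━━━━━━━━━━━━━━━━━━━━━━━
            ┃ ImageViewer       ┏━━━━━━━━━━━━━━━━
            ┠───────────────────┃ DrawingCanvas  
            ┃   █ █     █   █ █ ┠────────────────
            ┃████ █████ █ ███ ██┃+               
            ┃   █     █ █   █   ┃                
            ┃██ ███████ ███ █ ██┃    ~~~~~       
            ┃ █         █ █ █   ┃    ~~~~~       
            ┃████████████ █ ████┃    ~~~~~       
            ┃   █     █     █   ┃                
            ┃ ███ █ ███ █████ ██┃                
            ┃     █           █ ┃                
            ┃███████████████████┃                
            ┃                   ┃                
            ┃                   ┃           ~~~  
            ┃                   ┃           ~~~  
            ┃                   ┃           ~~~..
            ┗━━━━━━━━━━━━━━━━━━━┗━━━━━━━━━━━━━━━━
                                                 


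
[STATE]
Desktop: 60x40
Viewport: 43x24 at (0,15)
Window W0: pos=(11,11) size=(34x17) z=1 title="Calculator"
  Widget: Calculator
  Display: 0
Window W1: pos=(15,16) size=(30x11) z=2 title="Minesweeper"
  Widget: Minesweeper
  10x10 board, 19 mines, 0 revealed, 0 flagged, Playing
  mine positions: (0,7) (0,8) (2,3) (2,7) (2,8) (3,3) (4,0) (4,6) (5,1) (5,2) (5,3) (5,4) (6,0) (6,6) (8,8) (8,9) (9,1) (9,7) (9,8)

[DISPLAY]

           ┃┌───┬───┬───┬───┐              
           ┃│ 7┏━━━━━━━━━━━━━━━━━━━━━━━━━━━
           ┃├──┃ Minesweeper               
           ┃│ 4┠───────────────────────────
           ┃├──┃■■■■■■■■■■                 
           ┃│ 1┃■■■■■■■■■■                 
           ┃├──┃■■■■■■■■■■                 
           ┃│ 0┃■■■■■■■■■■                 
           ┃├──┃■■■■■■■■■■                 
           ┃│ C┃■■■■■■■■■■                 
           ┃└──┃■■■■■■■■■■                 
           ┃   ┗━━━━━━━━━━━━━━━━━━━━━━━━━━━
           ┗━━━━━━━━━━━━━━━━━━━━━━━━━━━━━━━
                                           
                                           
                                           
                                           
                                           
                                           
                                           
                                           
                                           
                                           
                                           


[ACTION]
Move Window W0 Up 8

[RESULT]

           ┃├───┼───┼───┼───┤              
           ┃│ C┏━━━━━━━━━━━━━━━━━━━━━━━━━━━
           ┃└──┃ Minesweeper               
           ┃   ┠───────────────────────────
           ┗━━━┃■■■■■■■■■■                 
               ┃■■■■■■■■■■                 
               ┃■■■■■■■■■■                 
               ┃■■■■■■■■■■                 
               ┃■■■■■■■■■■                 
               ┃■■■■■■■■■■                 
               ┃■■■■■■■■■■                 
               ┗━━━━━━━━━━━━━━━━━━━━━━━━━━━
                                           
                                           
                                           
                                           
                                           
                                           
                                           
                                           
                                           
                                           
                                           
                                           


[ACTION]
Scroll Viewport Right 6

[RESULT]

     ┃├───┼───┼───┼───┤               ┃    
     ┃│ C┏━━━━━━━━━━━━━━━━━━━━━━━━━━━━┓    
     ┃└──┃ Minesweeper                ┃    
     ┃   ┠────────────────────────────┨    
     ┗━━━┃■■■■■■■■■■                  ┃    
         ┃■■■■■■■■■■                  ┃    
         ┃■■■■■■■■■■                  ┃    
         ┃■■■■■■■■■■                  ┃    
         ┃■■■■■■■■■■                  ┃    
         ┃■■■■■■■■■■                  ┃    
         ┃■■■■■■■■■■                  ┃    
         ┗━━━━━━━━━━━━━━━━━━━━━━━━━━━━┛    
                                           
                                           
                                           
                                           
                                           
                                           
                                           
                                           
                                           
                                           
                                           
                                           


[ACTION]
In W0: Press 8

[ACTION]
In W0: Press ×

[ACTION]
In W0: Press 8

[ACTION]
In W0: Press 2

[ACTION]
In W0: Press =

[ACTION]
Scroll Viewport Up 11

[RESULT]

     ┃ Calculator                     ┃    
     ┠────────────────────────────────┨    
     ┃                             656┃    
     ┃┌───┬───┬───┬───┐               ┃    
     ┃│ 7 │ 8 │ 9 │ ÷ │               ┃    
     ┃├───┼───┼───┼───┤               ┃    
     ┃│ 4 │ 5 │ 6 │ × │               ┃    
     ┃├───┼───┼───┼───┤               ┃    
     ┃│ 1 │ 2 │ 3 │ - │               ┃    
     ┃├───┼───┼───┼───┤               ┃    
     ┃│ 0 │ . │ = │ + │               ┃    
     ┃├───┼───┼───┼───┤               ┃    
     ┃│ C┏━━━━━━━━━━━━━━━━━━━━━━━━━━━━┓    
     ┃└──┃ Minesweeper                ┃    
     ┃   ┠────────────────────────────┨    
     ┗━━━┃■■■■■■■■■■                  ┃    
         ┃■■■■■■■■■■                  ┃    
         ┃■■■■■■■■■■                  ┃    
         ┃■■■■■■■■■■                  ┃    
         ┃■■■■■■■■■■                  ┃    
         ┃■■■■■■■■■■                  ┃    
         ┃■■■■■■■■■■                  ┃    
         ┗━━━━━━━━━━━━━━━━━━━━━━━━━━━━┛    
                                           


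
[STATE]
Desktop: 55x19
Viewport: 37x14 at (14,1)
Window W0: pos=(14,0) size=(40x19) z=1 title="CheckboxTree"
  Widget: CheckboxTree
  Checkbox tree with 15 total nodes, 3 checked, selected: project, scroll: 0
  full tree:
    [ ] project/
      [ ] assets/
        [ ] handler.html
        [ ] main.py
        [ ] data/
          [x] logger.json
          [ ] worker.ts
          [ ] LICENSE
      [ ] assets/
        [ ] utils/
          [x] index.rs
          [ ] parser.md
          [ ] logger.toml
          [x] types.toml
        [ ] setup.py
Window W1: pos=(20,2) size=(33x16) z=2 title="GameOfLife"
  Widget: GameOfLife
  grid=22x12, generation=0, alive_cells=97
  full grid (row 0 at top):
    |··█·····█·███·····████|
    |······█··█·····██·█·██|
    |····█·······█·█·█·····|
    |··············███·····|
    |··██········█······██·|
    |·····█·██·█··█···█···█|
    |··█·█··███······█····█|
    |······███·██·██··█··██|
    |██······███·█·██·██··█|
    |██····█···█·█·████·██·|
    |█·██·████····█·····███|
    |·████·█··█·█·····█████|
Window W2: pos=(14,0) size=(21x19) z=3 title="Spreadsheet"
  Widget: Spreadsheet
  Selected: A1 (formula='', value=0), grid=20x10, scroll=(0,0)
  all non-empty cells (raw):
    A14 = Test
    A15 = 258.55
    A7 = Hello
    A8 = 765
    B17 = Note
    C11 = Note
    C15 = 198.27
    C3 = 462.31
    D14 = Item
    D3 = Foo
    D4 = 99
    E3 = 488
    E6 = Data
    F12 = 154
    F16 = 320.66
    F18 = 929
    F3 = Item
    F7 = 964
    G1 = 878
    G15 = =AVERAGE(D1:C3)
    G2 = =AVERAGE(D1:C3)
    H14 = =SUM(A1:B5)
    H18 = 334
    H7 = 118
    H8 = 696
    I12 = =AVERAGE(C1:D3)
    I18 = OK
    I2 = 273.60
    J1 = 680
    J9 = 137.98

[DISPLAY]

┃ Spreadsheet       ┃                
┠───────────────────┨━━━━━━━━━━━━━━━━
┃A1:                ┃                
┃       A       B   ┃────────────────
┃-------------------┃                
┃  1      [0]       ┃····████        
┃  2        0       ┃·██·█·██        
┃  3        0       ┃█·█·····        
┃  4        0       ┃███·····        
┃  5        0       ┃·····██·        
┃  6        0       ┃···█···█        
┃  7 Hello          ┃··█····█        
┃  8      765       ┃█··█··██        
┃  9        0       ┃██·██··█        


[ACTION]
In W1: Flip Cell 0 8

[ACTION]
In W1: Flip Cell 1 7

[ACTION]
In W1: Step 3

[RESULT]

┃ Spreadsheet       ┃                
┠───────────────────┨━━━━━━━━━━━━━━━━
┃A1:                ┃                
┃       A       B   ┃────────────────
┃-------------------┃                
┃  1      [0]       ┃·██·█···        
┃  2        0       ┃·█··█···        
┃  3        0       ┃········        
┃  4        0       ┃··█·····        
┃  5        0       ┃·███····        
┃  6        0       ┃····█·██        
┃  7 Hello          ┃█·······        
┃  8      765       ┃█·······        
┃  9        0       ┃█···█·██        


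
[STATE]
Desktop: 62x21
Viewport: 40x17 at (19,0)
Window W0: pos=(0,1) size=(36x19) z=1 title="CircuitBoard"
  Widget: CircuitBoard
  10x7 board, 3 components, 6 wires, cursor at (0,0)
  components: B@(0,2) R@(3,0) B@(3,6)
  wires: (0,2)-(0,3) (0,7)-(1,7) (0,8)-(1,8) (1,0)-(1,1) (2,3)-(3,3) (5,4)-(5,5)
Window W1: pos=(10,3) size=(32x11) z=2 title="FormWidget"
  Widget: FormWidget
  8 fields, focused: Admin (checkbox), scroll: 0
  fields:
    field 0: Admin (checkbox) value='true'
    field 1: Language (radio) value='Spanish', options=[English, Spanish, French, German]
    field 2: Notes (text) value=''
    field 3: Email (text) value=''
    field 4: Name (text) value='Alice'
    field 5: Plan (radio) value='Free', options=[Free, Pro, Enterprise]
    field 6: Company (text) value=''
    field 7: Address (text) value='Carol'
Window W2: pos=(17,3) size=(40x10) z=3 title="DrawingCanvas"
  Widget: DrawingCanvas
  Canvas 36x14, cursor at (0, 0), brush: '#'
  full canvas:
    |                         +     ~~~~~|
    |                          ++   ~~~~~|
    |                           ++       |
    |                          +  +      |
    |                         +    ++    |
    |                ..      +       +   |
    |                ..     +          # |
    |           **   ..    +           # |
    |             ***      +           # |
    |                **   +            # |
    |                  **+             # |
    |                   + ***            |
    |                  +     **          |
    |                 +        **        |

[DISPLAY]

                                        
━━━━━━━━━━━━━━━━┓                       
                ┃                       
━━━━━━━━━━━━━━━━━━━━━━━━━━━━━━━━━━━━━┓  
DrawingCanvas                        ┃  
─────────────────────────────────────┨  
                        +     ~~~~~  ┃  
                         ++   ~~~~~  ┃  
                          ++         ┃  
                         +  +        ┃  
                        +    ++      ┃  
               ..      +       +     ┃  
━━━━━━━━━━━━━━━━━━━━━━━━━━━━━━━━━━━━━┛  
━━━━━━━━━━━━━━━━━━━━━━┛                 
                ┃                       
  · ─ ·         ┃                       
                ┃                       


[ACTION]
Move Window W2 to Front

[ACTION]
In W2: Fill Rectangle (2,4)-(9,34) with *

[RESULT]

                                        
━━━━━━━━━━━━━━━━┓                       
                ┃                       
━━━━━━━━━━━━━━━━━━━━━━━━━━━━━━━━━━━━━┓  
DrawingCanvas                        ┃  
─────────────────────────────────────┨  
                        +     ~~~~~  ┃  
                         ++   ~~~~~  ┃  
   *******************************   ┃  
   *******************************   ┃  
   *******************************   ┃  
   *******************************   ┃  
━━━━━━━━━━━━━━━━━━━━━━━━━━━━━━━━━━━━━┛  
━━━━━━━━━━━━━━━━━━━━━━┛                 
                ┃                       
  · ─ ·         ┃                       
                ┃                       


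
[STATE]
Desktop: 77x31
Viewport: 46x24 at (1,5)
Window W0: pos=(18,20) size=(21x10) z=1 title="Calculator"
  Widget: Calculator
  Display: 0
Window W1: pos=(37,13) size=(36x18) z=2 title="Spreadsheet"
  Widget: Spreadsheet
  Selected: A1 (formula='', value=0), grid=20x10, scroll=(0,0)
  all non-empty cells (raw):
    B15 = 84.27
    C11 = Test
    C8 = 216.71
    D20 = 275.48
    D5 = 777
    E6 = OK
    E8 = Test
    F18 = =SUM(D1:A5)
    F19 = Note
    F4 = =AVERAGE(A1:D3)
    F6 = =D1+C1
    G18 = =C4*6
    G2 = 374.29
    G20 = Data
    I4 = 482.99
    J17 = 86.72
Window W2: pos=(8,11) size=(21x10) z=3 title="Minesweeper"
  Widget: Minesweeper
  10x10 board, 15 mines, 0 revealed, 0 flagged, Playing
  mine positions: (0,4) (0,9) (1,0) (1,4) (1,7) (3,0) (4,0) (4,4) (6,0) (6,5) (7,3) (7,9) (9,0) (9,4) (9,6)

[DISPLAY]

                                              
                                              
                                              
                                              
                                              
                                              
       ┏━━━━━━━━━━━━━━━━━━━┓                  
       ┃ Minesweeper       ┃                  
       ┠───────────────────┨        ┏━━━━━━━━━
       ┃■■■■■■■■■■         ┃        ┃ Spreadsh
       ┃■■■■■■■■■■         ┃        ┠─────────
       ┃■■■■■■■■■■         ┃        ┃A1:      
       ┃■■■■■■■■■■         ┃        ┃       A 
       ┃■■■■■■■■■■         ┃        ┃---------
       ┃■■■■■■■■■■         ┃        ┃  1      
       ┗━━━━━━━━━━━━━━━━━━━┛━━━━━━━━┃  2      
                 ┃ Calculator       ┃  3      
                 ┠──────────────────┃  4      
                 ┃                  ┃  5      
                 ┃┌───┬───┬───┬───┐ ┃  6      
                 ┃│ 7 │ 8 │ 9 │ ÷ │ ┃  7      
                 ┃├───┼───┼───┼───┤ ┃  8      
                 ┃│ 4 │ 5 │ 6 │ × │ ┃  9      
                 ┃└───┴───┴───┴───┘ ┃ 10      


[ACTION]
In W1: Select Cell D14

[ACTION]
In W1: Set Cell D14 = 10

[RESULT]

                                              
                                              
                                              
                                              
                                              
                                              
       ┏━━━━━━━━━━━━━━━━━━━┓                  
       ┃ Minesweeper       ┃                  
       ┠───────────────────┨        ┏━━━━━━━━━
       ┃■■■■■■■■■■         ┃        ┃ Spreadsh
       ┃■■■■■■■■■■         ┃        ┠─────────
       ┃■■■■■■■■■■         ┃        ┃D14: 10  
       ┃■■■■■■■■■■         ┃        ┃       A 
       ┃■■■■■■■■■■         ┃        ┃---------
       ┃■■■■■■■■■■         ┃        ┃  1      
       ┗━━━━━━━━━━━━━━━━━━━┛━━━━━━━━┃  2      
                 ┃ Calculator       ┃  3      
                 ┠──────────────────┃  4      
                 ┃                  ┃  5      
                 ┃┌───┬───┬───┬───┐ ┃  6      
                 ┃│ 7 │ 8 │ 9 │ ÷ │ ┃  7      
                 ┃├───┼───┼───┼───┤ ┃  8      
                 ┃│ 4 │ 5 │ 6 │ × │ ┃  9      
                 ┃└───┴───┴───┴───┘ ┃ 10      


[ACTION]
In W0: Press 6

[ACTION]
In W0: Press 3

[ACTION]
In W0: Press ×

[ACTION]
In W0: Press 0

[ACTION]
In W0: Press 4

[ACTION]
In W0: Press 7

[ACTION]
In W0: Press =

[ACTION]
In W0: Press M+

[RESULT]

                                              
                                              
                                              
                                              
                                              
                                              
       ┏━━━━━━━━━━━━━━━━━━━┓                  
       ┃ Minesweeper       ┃                  
       ┠───────────────────┨        ┏━━━━━━━━━
       ┃■■■■■■■■■■         ┃        ┃ Spreadsh
       ┃■■■■■■■■■■         ┃        ┠─────────
       ┃■■■■■■■■■■         ┃        ┃D14: 10  
       ┃■■■■■■■■■■         ┃        ┃       A 
       ┃■■■■■■■■■■         ┃        ┃---------
       ┃■■■■■■■■■■         ┃        ┃  1      
       ┗━━━━━━━━━━━━━━━━━━━┛━━━━━━━━┃  2      
                 ┃ Calculator       ┃  3      
                 ┠──────────────────┃  4      
                 ┃               296┃  5      
                 ┃┌───┬───┬───┬───┐ ┃  6      
                 ┃│ 7 │ 8 │ 9 │ ÷ │ ┃  7      
                 ┃├───┼───┼───┼───┤ ┃  8      
                 ┃│ 4 │ 5 │ 6 │ × │ ┃  9      
                 ┃└───┴───┴───┴───┘ ┃ 10      


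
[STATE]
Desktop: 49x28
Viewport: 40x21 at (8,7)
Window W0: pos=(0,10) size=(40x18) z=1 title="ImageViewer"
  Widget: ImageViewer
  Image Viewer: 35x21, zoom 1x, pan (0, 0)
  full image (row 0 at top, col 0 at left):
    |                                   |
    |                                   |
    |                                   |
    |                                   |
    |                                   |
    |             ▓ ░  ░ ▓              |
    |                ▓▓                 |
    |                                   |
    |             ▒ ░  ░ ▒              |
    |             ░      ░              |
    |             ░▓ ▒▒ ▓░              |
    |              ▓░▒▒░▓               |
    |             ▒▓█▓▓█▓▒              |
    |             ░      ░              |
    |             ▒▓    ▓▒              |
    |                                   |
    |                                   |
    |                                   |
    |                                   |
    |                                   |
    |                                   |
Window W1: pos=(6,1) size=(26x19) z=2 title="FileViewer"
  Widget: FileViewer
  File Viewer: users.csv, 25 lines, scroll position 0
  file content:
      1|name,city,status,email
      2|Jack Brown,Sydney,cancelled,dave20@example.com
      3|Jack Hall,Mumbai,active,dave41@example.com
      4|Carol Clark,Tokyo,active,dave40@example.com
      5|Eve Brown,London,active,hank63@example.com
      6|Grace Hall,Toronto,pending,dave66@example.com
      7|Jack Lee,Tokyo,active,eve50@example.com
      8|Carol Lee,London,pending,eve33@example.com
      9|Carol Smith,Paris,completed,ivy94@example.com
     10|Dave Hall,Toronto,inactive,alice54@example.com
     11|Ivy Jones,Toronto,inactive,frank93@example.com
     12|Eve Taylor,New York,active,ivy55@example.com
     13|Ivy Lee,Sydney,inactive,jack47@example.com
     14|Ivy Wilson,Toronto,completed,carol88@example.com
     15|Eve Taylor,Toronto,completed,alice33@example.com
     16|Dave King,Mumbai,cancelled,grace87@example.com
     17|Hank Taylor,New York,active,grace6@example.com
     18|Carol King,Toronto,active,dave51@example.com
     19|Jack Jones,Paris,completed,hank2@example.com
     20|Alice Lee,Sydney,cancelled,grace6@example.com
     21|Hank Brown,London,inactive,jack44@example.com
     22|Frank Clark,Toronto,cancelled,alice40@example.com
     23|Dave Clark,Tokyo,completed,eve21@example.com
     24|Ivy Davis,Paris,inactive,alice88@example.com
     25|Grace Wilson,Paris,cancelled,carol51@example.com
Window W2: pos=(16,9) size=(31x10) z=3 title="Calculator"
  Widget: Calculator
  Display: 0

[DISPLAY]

arol Clark,Tokyo,activ░┃                
ve Brown,London,active░┃                
race Hal┏━━━━━━━━━━━━━━━━━━━━━━━━━━━━━┓ 
ack Lee,┃ Calculator                  ┃ 
arol Lee┠─────────────────────────────┨ 
arol Smi┃                            0┃ 
ave Hall┃┌───┬───┬───┬───┐            ┃ 
vy Jones┃│ 7 │ 8 │ 9 │ ÷ │            ┃ 
ve Taylo┃├───┼───┼───┼───┤            ┃ 
vy Lee,S┃│ 4 │ 5 │ 6 │ × │            ┃ 
vy Wilso┃└───┴───┴───┴───┘            ┃ 
ve Taylo┗━━━━━━━━━━━━━━━━━━━━━━━━━━━━━┛ 
━━━━━━━━━━━━━━━━━━━━━━━┛       ┃        
                               ┃        
      ▒ ░  ░ ▒                 ┃        
      ░      ░                 ┃        
      ░▓ ▒▒ ▓░                 ┃        
       ▓░▒▒░▓                  ┃        
      ▒▓█▓▓█▓▒                 ┃        
      ░      ░                 ┃        
━━━━━━━━━━━━━━━━━━━━━━━━━━━━━━━┛        


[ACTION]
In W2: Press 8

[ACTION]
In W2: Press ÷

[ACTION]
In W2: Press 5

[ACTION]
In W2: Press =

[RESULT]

arol Clark,Tokyo,activ░┃                
ve Brown,London,active░┃                
race Hal┏━━━━━━━━━━━━━━━━━━━━━━━━━━━━━┓ 
ack Lee,┃ Calculator                  ┃ 
arol Lee┠─────────────────────────────┨ 
arol Smi┃                          1.6┃ 
ave Hall┃┌───┬───┬───┬───┐            ┃ 
vy Jones┃│ 7 │ 8 │ 9 │ ÷ │            ┃ 
ve Taylo┃├───┼───┼───┼───┤            ┃ 
vy Lee,S┃│ 4 │ 5 │ 6 │ × │            ┃ 
vy Wilso┃└───┴───┴───┴───┘            ┃ 
ve Taylo┗━━━━━━━━━━━━━━━━━━━━━━━━━━━━━┛ 
━━━━━━━━━━━━━━━━━━━━━━━┛       ┃        
                               ┃        
      ▒ ░  ░ ▒                 ┃        
      ░      ░                 ┃        
      ░▓ ▒▒ ▓░                 ┃        
       ▓░▒▒░▓                  ┃        
      ▒▓█▓▓█▓▒                 ┃        
      ░      ░                 ┃        
━━━━━━━━━━━━━━━━━━━━━━━━━━━━━━━┛        


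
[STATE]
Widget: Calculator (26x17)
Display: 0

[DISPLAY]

                         0
┌───┬───┬───┬───┐         
│ 7 │ 8 │ 9 │ ÷ │         
├───┼───┼───┼───┤         
│ 4 │ 5 │ 6 │ × │         
├───┼───┼───┼───┤         
│ 1 │ 2 │ 3 │ - │         
├───┼───┼───┼───┤         
│ 0 │ . │ = │ + │         
├───┼───┼───┼───┤         
│ C │ MC│ MR│ M+│         
└───┴───┴───┴───┘         
                          
                          
                          
                          
                          


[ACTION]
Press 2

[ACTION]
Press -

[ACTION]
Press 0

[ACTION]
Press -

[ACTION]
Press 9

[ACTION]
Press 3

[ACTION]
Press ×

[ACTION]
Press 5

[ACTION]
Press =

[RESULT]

                      -455
┌───┬───┬───┬───┐         
│ 7 │ 8 │ 9 │ ÷ │         
├───┼───┼───┼───┤         
│ 4 │ 5 │ 6 │ × │         
├───┼───┼───┼───┤         
│ 1 │ 2 │ 3 │ - │         
├───┼───┼───┼───┤         
│ 0 │ . │ = │ + │         
├───┼───┼───┼───┤         
│ C │ MC│ MR│ M+│         
└───┴───┴───┴───┘         
                          
                          
                          
                          
                          
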